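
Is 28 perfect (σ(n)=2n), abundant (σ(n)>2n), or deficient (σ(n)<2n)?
perfect

Proper divisors of 28: sum = 1 + 2 + 4 + 7 + 14 = 28
Since 28 = 28, 28 is perfect.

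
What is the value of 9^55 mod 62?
5

Repeated squaring. Binary of 55 = 110111.
9^1 ≡ 9 (mod 62); 9^2 ≡ 19 (mod 62); 9^4 ≡ 51 (mod 62); 9^8 ≡ 59 (mod 62); 9^16 ≡ 9 (mod 62); 9^32 ≡ 19 (mod 62)
9^55 = 9^1 × 9^2 × 9^4 × 9^16 × 9^32 ≡ 5 (mod 62)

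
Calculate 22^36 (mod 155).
101

Repeated squaring. Binary of 36 = 100100.
22^1 ≡ 22 (mod 155); 22^2 ≡ 19 (mod 155); 22^4 ≡ 51 (mod 155); 22^8 ≡ 121 (mod 155); 22^16 ≡ 71 (mod 155); 22^32 ≡ 81 (mod 155)
22^36 = 22^4 × 22^32 ≡ 101 (mod 155)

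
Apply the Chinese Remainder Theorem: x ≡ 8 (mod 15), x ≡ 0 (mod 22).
308

Using Chinese Remainder Theorem:
M = 15 × 22 = 330
M1 = 22, M2 = 15
y1 = 22^(-1) mod 15 = 13
y2 = 15^(-1) mod 22 = 3
x = (8×22×13 + 0×15×3) mod 330 = 308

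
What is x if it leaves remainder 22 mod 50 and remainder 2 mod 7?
72

Using Chinese Remainder Theorem:
M = 50 × 7 = 350
M1 = 7, M2 = 50
y1 = 7^(-1) mod 50 = 43
y2 = 50^(-1) mod 7 = 1
x = (22×7×43 + 2×50×1) mod 350 = 72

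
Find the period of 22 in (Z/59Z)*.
29

59 is prime, so ord(22) divides φ(59) = 58.
Divisors of 58: 1, 2, 29, 58.
Repeated squaring: 22^1 ≡ 22, 22^2 ≡ 12, 22^4 ≡ 26, 22^8 ≡ 27, 22^16 ≡ 21, 22^32 ≡ 28 (mod 59).
Test 22^d mod 59 for each divisor d in increasing order:
22^1 ≡ 22
22^2 ≡ 12
22^29 = 22^16·22^8·22^4·22^1 ≡ 1  ← first divisor giving 1
The order is 29.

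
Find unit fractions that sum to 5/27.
1/6 + 1/54

Greedy algorithm:
5/27: ceiling(27/5) = 6, use 1/6
1/54: ceiling(54/1) = 54, use 1/54
Result: 5/27 = 1/6 + 1/54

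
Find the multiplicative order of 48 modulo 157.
78

157 is prime, so ord(48) divides φ(157) = 156.
Divisors of 156: 1, 2, 3, 4, 6, 12, 13, 26, 39, 52, 78, 156.
Repeated squaring: 48^1 ≡ 48, 48^2 ≡ 106, 48^4 ≡ 89, 48^8 ≡ 71, 48^16 ≡ 17, 48^32 ≡ 132, 48^64 ≡ 154, 48^128 ≡ 9 (mod 157).
Test 48^d mod 157 for each divisor d in increasing order:
48^1 ≡ 48
48^2 ≡ 106
48^3 = 48^2·48^1 ≡ 64
48^4 ≡ 89
48^6 = 48^4·48^2 ≡ 14
48^12 = 48^8·48^4 ≡ 39
48^13 = 48^8·48^4·48^1 ≡ 145
48^26 = 48^16·48^8·48^2 ≡ 144
48^39 = 48^32·48^4·48^2·48^1 ≡ 156
48^52 = 48^32·48^16·48^4 ≡ 12
48^78 = 48^64·48^8·48^4·48^2 ≡ 1  ← first divisor giving 1
The order is 78.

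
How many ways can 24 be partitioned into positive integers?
1575

p(n) counts ways to write n as a sum of positive integers (order ignored).
Euler's pentagonal recurrence: p(k) = p(k-1) + p(k-2) - p(k-5) - p(k-7) + p(k-12) + p(k-15) - ... (offsets j(3j∓1)/2, signs ++--, p(0)=1, p(<0)=0).
DP table for k = 0..23: p(0)=1, p(1)=1, p(2)=2, p(3)=3, p(4)=5, p(5)=7, p(6)=11, p(7)=15, p(8)=22, p(9)=30, p(10)=42, p(11)=56, p(12)=77, p(13)=101, p(14)=135, p(15)=176, p(16)=231, p(17)=297, p(18)=385, p(19)=490, p(20)=627, p(21)=792, p(22)=1002, p(23)=1255.
Final step: p(24) = p(23) + p(22) - p(19) - p(17) + p(12) + p(9) - p(2)
= 1255 + 1002 - 490 - 297 + 77 + 30 - 2
= 1575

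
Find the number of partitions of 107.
431149389

p(n) counts ways to write n as a sum of positive integers (order ignored).
Euler's pentagonal recurrence: p(k) = p(k-1) + p(k-2) - p(k-5) - p(k-7) + p(k-12) + p(k-15) - ... (offsets j(3j∓1)/2, signs ++--, p(0)=1, p(<0)=0).
DP table for k = 0..106: p(0)=1, p(1)=1, p(2)=2, p(3)=3, p(4)=5, p(5)=7, p(6)=11, p(7)=15, p(8)=22, p(9)=30, p(10)=42, p(11)=56, p(12)=77, p(13)=101, p(14)=135, p(15)=176, p(16)=231, p(17)=297, p(18)=385, p(19)=490, p(20)=627, p(21)=792, p(22)=1002, p(23)=1255, p(24)=1575, p(25)=1958, p(26)=2436, p(27)=3010, p(28)=3718, p(29)=4565, p(30)=5604, p(31)=6842, p(32)=8349, p(33)=10143, p(34)=12310, p(35)=14883, p(36)=17977, p(37)=21637, p(38)=26015, p(39)=31185, p(40)=37338, p(41)=44583, p(42)=53174, p(43)=63261, p(44)=75175, p(45)=89134, p(46)=105558, p(47)=124754, p(48)=147273, p(49)=173525, p(50)=204226, p(51)=239943, p(52)=281589, p(53)=329931, p(54)=386155, p(55)=451276, p(56)=526823, p(57)=614154, p(58)=715220, p(59)=831820, p(60)=966467, p(61)=1121505, p(62)=1300156, p(63)=1505499, p(64)=1741630, p(65)=2012558, p(66)=2323520, p(67)=2679689, p(68)=3087735, p(69)=3554345, p(70)=4087968, p(71)=4697205, p(72)=5392783, p(73)=6185689, p(74)=7089500, p(75)=8118264, p(76)=9289091, p(77)=10619863, p(78)=12132164, p(79)=13848650, p(80)=15796476, p(81)=18004327, p(82)=20506255, p(83)=23338469, p(84)=26543660, p(85)=30167357, p(86)=34262962, p(87)=38887673, p(88)=44108109, p(89)=49995925, p(90)=56634173, p(91)=64112359, p(92)=72533807, p(93)=82010177, p(94)=92669720, p(95)=104651419, p(96)=118114304, p(97)=133230930, p(98)=150198136, p(99)=169229875, p(100)=190569292, p(101)=214481126, p(102)=241265379, p(103)=271248950, p(104)=304801365, p(105)=342325709, p(106)=384276336.
Final step: p(107) = p(106) + p(105) - p(102) - p(100) + p(95) + p(92) - p(85) - p(81) + p(72) + p(67) - p(56) - p(50) + p(37) + p(30) - p(15) - p(7)
= 384276336 + 342325709 - 241265379 - 190569292 + 104651419 + 72533807 - 30167357 - 18004327 + 5392783 + 2679689 - 526823 - 204226 + 21637 + 5604 - 176 - 15
= 431149389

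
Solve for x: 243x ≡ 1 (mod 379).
209

gcd(243, 379) = 1, so the inverse exists.
Extended Euclidean algorithm on (379, 243):
379 = 1 × 243 + 136  ⟹  136 = (1)·379 + (-1)·243
243 = 1 × 136 + 107  ⟹  107 = (-1)·379 + (2)·243
136 = 1 × 107 + 29  ⟹  29 = (2)·379 + (-3)·243
107 = 3 × 29 + 20  ⟹  20 = (-7)·379 + (11)·243
29 = 1 × 20 + 9  ⟹  9 = (9)·379 + (-14)·243
20 = 2 × 9 + 2  ⟹  2 = (-25)·379 + (39)·243
9 = 4 × 2 + 1  ⟹  1 = (109)·379 + (-170)·243
So (-170)·243 ≡ 1 (mod 379), i.e. 243^(-1) ≡ -170 ≡ 209 (mod 379).
Check: 243 × 209 = 50787 ≡ 1 (mod 379)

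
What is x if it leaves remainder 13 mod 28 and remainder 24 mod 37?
209

Using Chinese Remainder Theorem:
M = 28 × 37 = 1036
M1 = 37, M2 = 28
y1 = 37^(-1) mod 28 = 25
y2 = 28^(-1) mod 37 = 4
x = (13×37×25 + 24×28×4) mod 1036 = 209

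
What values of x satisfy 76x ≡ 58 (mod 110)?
x ≡ 8 (mod 55)

gcd(76, 110) = 2, which divides 58, so solutions exist.
Divide through by 2: 38x ≡ 29 (mod 55).
Find 38^(-1) mod 55 by the extended Euclidean algorithm:
55 = 1 × 38 + 17  ⟹  17 = (1)·55 + (-1)·38
38 = 2 × 17 + 4  ⟹  4 = (-2)·55 + (3)·38
17 = 4 × 4 + 1  ⟹  1 = (9)·55 + (-13)·38
So (-13)·38 ≡ 1 (mod 55), i.e. 38^(-1) ≡ -13 ≡ 42 (mod 55).
x ≡ 42 × 29 = 1218 ≡ 8 (mod 55).
Check: 76 × 8 = 608 ≡ 58 (mod 110).
x ≡ 8 (mod 55), giving 2 solutions mod 110.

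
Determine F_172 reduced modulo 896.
403

Matrix identity: Q^n = [[F_(n+1), F_n], [F_n, F_(n-1)]] with Q = [[1,1],[1,0]].
n = 172 = 10101100₂. Square-and-multiply, entries mod 896:
Q^1 = [[1,1],[1,0]]
Q^2 = (Q^1)² = [[2,1],[1,1]]
Q^5 = (Q^2)²·Q = [[8,5],[5,3]]
Q^10 = (Q^5)² = [[89,55],[55,34]]
Q^21 = (Q^10)²·Q = [[687,194],[194,493]]
Q^43 = (Q^21)²·Q = [[221,677],[677,440]]
Q^86 = (Q^43)² = [[34,393],[393,537]]
Q^172 = (Q^86)² = [[597,403],[403,194]]
F_172 mod 896 = Q^172[0][1] = 403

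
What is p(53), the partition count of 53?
329931

p(n) counts ways to write n as a sum of positive integers (order ignored).
Euler's pentagonal recurrence: p(k) = p(k-1) + p(k-2) - p(k-5) - p(k-7) + p(k-12) + p(k-15) - ... (offsets j(3j∓1)/2, signs ++--, p(0)=1, p(<0)=0).
DP table for k = 0..52: p(0)=1, p(1)=1, p(2)=2, p(3)=3, p(4)=5, p(5)=7, p(6)=11, p(7)=15, p(8)=22, p(9)=30, p(10)=42, p(11)=56, p(12)=77, p(13)=101, p(14)=135, p(15)=176, p(16)=231, p(17)=297, p(18)=385, p(19)=490, p(20)=627, p(21)=792, p(22)=1002, p(23)=1255, p(24)=1575, p(25)=1958, p(26)=2436, p(27)=3010, p(28)=3718, p(29)=4565, p(30)=5604, p(31)=6842, p(32)=8349, p(33)=10143, p(34)=12310, p(35)=14883, p(36)=17977, p(37)=21637, p(38)=26015, p(39)=31185, p(40)=37338, p(41)=44583, p(42)=53174, p(43)=63261, p(44)=75175, p(45)=89134, p(46)=105558, p(47)=124754, p(48)=147273, p(49)=173525, p(50)=204226, p(51)=239943, p(52)=281589.
Final step: p(53) = p(52) + p(51) - p(48) - p(46) + p(41) + p(38) - p(31) - p(27) + p(18) + p(13) - p(2)
= 281589 + 239943 - 147273 - 105558 + 44583 + 26015 - 6842 - 3010 + 385 + 101 - 2
= 329931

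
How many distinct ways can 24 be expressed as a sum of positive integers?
1575

p(n) counts ways to write n as a sum of positive integers (order ignored).
Euler's pentagonal recurrence: p(k) = p(k-1) + p(k-2) - p(k-5) - p(k-7) + p(k-12) + p(k-15) - ... (offsets j(3j∓1)/2, signs ++--, p(0)=1, p(<0)=0).
DP table for k = 0..23: p(0)=1, p(1)=1, p(2)=2, p(3)=3, p(4)=5, p(5)=7, p(6)=11, p(7)=15, p(8)=22, p(9)=30, p(10)=42, p(11)=56, p(12)=77, p(13)=101, p(14)=135, p(15)=176, p(16)=231, p(17)=297, p(18)=385, p(19)=490, p(20)=627, p(21)=792, p(22)=1002, p(23)=1255.
Final step: p(24) = p(23) + p(22) - p(19) - p(17) + p(12) + p(9) - p(2)
= 1255 + 1002 - 490 - 297 + 77 + 30 - 2
= 1575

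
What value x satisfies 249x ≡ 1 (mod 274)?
263

gcd(249, 274) = 1, so the inverse exists.
Extended Euclidean algorithm on (274, 249):
274 = 1 × 249 + 25  ⟹  25 = (1)·274 + (-1)·249
249 = 9 × 25 + 24  ⟹  24 = (-9)·274 + (10)·249
25 = 1 × 24 + 1  ⟹  1 = (10)·274 + (-11)·249
So (-11)·249 ≡ 1 (mod 274), i.e. 249^(-1) ≡ -11 ≡ 263 (mod 274).
Check: 249 × 263 = 65487 ≡ 1 (mod 274)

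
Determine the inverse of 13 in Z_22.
17

gcd(13, 22) = 1, so the inverse exists.
Extended Euclidean algorithm on (22, 13):
22 = 1 × 13 + 9  ⟹  9 = (1)·22 + (-1)·13
13 = 1 × 9 + 4  ⟹  4 = (-1)·22 + (2)·13
9 = 2 × 4 + 1  ⟹  1 = (3)·22 + (-5)·13
So (-5)·13 ≡ 1 (mod 22), i.e. 13^(-1) ≡ -5 ≡ 17 (mod 22).
Check: 13 × 17 = 221 ≡ 1 (mod 22)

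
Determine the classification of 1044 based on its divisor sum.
abundant

Proper divisors of 1044: sum = 1 + 2 + 3 + 4 + 6 + 9 + 12 + 18 + ... + 174 + 261 + 348 + 522 (17 divisors) = 1686
Since 1686 > 1044, 1044 is abundant.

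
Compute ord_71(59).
70

71 is prime, so ord(59) divides φ(71) = 70.
Divisors of 70: 1, 2, 5, 7, 10, 14, 35, 70.
Repeated squaring: 59^1 ≡ 59, 59^2 ≡ 2, 59^4 ≡ 4, 59^8 ≡ 16, 59^16 ≡ 43, 59^32 ≡ 3, 59^64 ≡ 9 (mod 71).
Test 59^d mod 71 for each divisor d in increasing order:
59^1 ≡ 59
59^2 ≡ 2
59^5 = 59^4·59^1 ≡ 23
59^7 = 59^4·59^2·59^1 ≡ 46
59^10 = 59^8·59^2 ≡ 32
59^14 = 59^8·59^4·59^2 ≡ 57
59^35 = 59^32·59^2·59^1 ≡ 70
59^70 = 59^64·59^4·59^2 ≡ 1  ← first divisor giving 1
The order is 70.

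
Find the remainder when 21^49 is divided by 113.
65

Repeated squaring. Binary of 49 = 110001.
21^1 ≡ 21 (mod 113); 21^2 ≡ 102 (mod 113); 21^4 ≡ 8 (mod 113); 21^8 ≡ 64 (mod 113); 21^16 ≡ 28 (mod 113); 21^32 ≡ 106 (mod 113)
21^49 = 21^1 × 21^16 × 21^32 ≡ 65 (mod 113)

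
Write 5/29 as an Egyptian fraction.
1/6 + 1/174

Greedy algorithm:
5/29: ceiling(29/5) = 6, use 1/6
1/174: ceiling(174/1) = 174, use 1/174
Result: 5/29 = 1/6 + 1/174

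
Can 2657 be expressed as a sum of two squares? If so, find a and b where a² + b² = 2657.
16² + 49² (a=16, b=49)

Factorization: 2657 = 2657
By Fermat: n is sum of two squares iff every prime p ≡ 3 (mod 4) appears to even power.
All primes ≡ 3 (mod 4) appear to even power.
Search a = 0, 1, 2, … for 2657 - a² a perfect square: first hit at a = 16: 2657 - 256 = 2401 = 49².
2657 = 16² + 49² = 256 + 2401 ✓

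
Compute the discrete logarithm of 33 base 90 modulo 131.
98

Baby-step giant-step with step n = ⌈√131⌉ = 12.
Baby steps 90^j mod 131 (j:value) for j=0..11: 0:1, 1:90, 2:109, 3:116, 4:91, 5:68, 6:94, 7:76, 8:28, 9:31, 10:39, 11:104.
Giant-step multiplier: 90^(-12) ≡ 90^(130-12) = 90^118 ≡ 20 (mod 131).
Giant steps γ_i = 33·20^i mod 131: γ_0=33, γ_1=5, γ_2=100, γ_3=35, γ_4=45, γ_5=114, γ_6=53, γ_7=12, γ_8=109 (in table at j=2).
x = i·n + j = 8·12 + 2 = 98.
Check: 90^98 ≡ 33 (mod 131).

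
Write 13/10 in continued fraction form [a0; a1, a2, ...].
[1; 3, 3]

Euclidean algorithm steps:
13 = 1 × 10 + 3
10 = 3 × 3 + 1
3 = 3 × 1 + 0
Continued fraction: [1; 3, 3]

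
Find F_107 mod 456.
305

Matrix identity: Q^n = [[F_(n+1), F_n], [F_n, F_(n-1)]] with Q = [[1,1],[1,0]].
n = 107 = 1101011₂. Square-and-multiply, entries mod 456:
Q^1 = [[1,1],[1,0]]
Q^3 = (Q^1)²·Q = [[3,2],[2,1]]
Q^6 = (Q^3)² = [[13,8],[8,5]]
Q^13 = (Q^6)²·Q = [[377,233],[233,144]]
Q^26 = (Q^13)² = [[338,97],[97,241]]
Q^53 = (Q^26)²·Q = [[152,77],[77,75]]
Q^107 = (Q^53)²·Q = [[0,305],[305,151]]
F_107 mod 456 = Q^107[0][1] = 305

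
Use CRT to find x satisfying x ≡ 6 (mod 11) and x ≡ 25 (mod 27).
160

Using Chinese Remainder Theorem:
M = 11 × 27 = 297
M1 = 27, M2 = 11
y1 = 27^(-1) mod 11 = 9
y2 = 11^(-1) mod 27 = 5
x = (6×27×9 + 25×11×5) mod 297 = 160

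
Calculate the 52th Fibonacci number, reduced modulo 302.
1

Matrix identity: Q^n = [[F_(n+1), F_n], [F_n, F_(n-1)]] with Q = [[1,1],[1,0]].
n = 52 = 110100₂. Square-and-multiply, entries mod 302:
Q^1 = [[1,1],[1,0]]
Q^3 = (Q^1)²·Q = [[3,2],[2,1]]
Q^6 = (Q^3)² = [[13,8],[8,5]]
Q^13 = (Q^6)²·Q = [[75,233],[233,144]]
Q^26 = (Q^13)² = [[118,291],[291,129]]
Q^52 = (Q^26)² = [[153,1],[1,152]]
F_52 mod 302 = Q^52[0][1] = 1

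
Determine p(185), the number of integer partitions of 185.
1071823774337

p(n) counts ways to write n as a sum of positive integers (order ignored).
Euler's pentagonal recurrence: p(k) = p(k-1) + p(k-2) - p(k-5) - p(k-7) + p(k-12) + p(k-15) - ... (offsets j(3j∓1)/2, signs ++--, p(0)=1, p(<0)=0).
DP table for k = 0..184: p(0)=1, p(1)=1, p(2)=2, p(3)=3, p(4)=5, p(5)=7, p(6)=11, p(7)=15, p(8)=22, p(9)=30, p(10)=42, p(11)=56, p(12)=77, p(13)=101, p(14)=135, p(15)=176, p(16)=231, p(17)=297, p(18)=385, p(19)=490, p(20)=627, p(21)=792, p(22)=1002, p(23)=1255, p(24)=1575, p(25)=1958, p(26)=2436, p(27)=3010, p(28)=3718, p(29)=4565, p(30)=5604, p(31)=6842, p(32)=8349, p(33)=10143, p(34)=12310, p(35)=14883, p(36)=17977, p(37)=21637, p(38)=26015, p(39)=31185, p(40)=37338, p(41)=44583, p(42)=53174, p(43)=63261, p(44)=75175, p(45)=89134, p(46)=105558, p(47)=124754, p(48)=147273, p(49)=173525, p(50)=204226, p(51)=239943, p(52)=281589, p(53)=329931, p(54)=386155, p(55)=451276, p(56)=526823, p(57)=614154, p(58)=715220, p(59)=831820, p(60)=966467, p(61)=1121505, p(62)=1300156, p(63)=1505499, p(64)=1741630, p(65)=2012558, p(66)=2323520, p(67)=2679689, p(68)=3087735, p(69)=3554345, p(70)=4087968, p(71)=4697205, p(72)=5392783, p(73)=6185689, p(74)=7089500, p(75)=8118264, p(76)=9289091, p(77)=10619863, p(78)=12132164, p(79)=13848650, p(80)=15796476, p(81)=18004327, p(82)=20506255, p(83)=23338469, p(84)=26543660, p(85)=30167357, p(86)=34262962, p(87)=38887673, p(88)=44108109, p(89)=49995925, p(90)=56634173, p(91)=64112359, p(92)=72533807, p(93)=82010177, p(94)=92669720, p(95)=104651419, p(96)=118114304, p(97)=133230930, p(98)=150198136, p(99)=169229875, p(100)=190569292, p(101)=214481126, p(102)=241265379, p(103)=271248950, p(104)=304801365, p(105)=342325709, p(106)=384276336, p(107)=431149389, p(108)=483502844, p(109)=541946240, p(110)=607163746, p(111)=679903203, p(112)=761002156, p(113)=851376628, p(114)=952050665, p(115)=1064144451, p(116)=1188908248, p(117)=1327710076, p(118)=1482074143, p(119)=1653668665, p(120)=1844349560, p(121)=2056148051, p(122)=2291320912, p(123)=2552338241, p(124)=2841940500, p(125)=3163127352, p(126)=3519222692, p(127)=3913864295, p(128)=4351078600, p(129)=4835271870, p(130)=5371315400, p(131)=5964539504, p(132)=6620830889, p(133)=7346629512, p(134)=8149040695, p(135)=9035836076, p(136)=10015581680, p(137)=11097645016, p(138)=12292341831, p(139)=13610949895, p(140)=15065878135, p(141)=16670689208, p(142)=18440293320, p(143)=20390982757, p(144)=22540654445, p(145)=24908858009, p(146)=27517052599, p(147)=30388671978, p(148)=33549419497, p(149)=37027355200, p(150)=40853235313, p(151)=45060624582, p(152)=49686288421, p(153)=54770336324, p(154)=60356673280, p(155)=66493182097, p(156)=73232243759, p(157)=80630964769, p(158)=88751778802, p(159)=97662728555, p(160)=107438159466, p(161)=118159068427, p(162)=129913904637, p(163)=142798995930, p(164)=156919475295, p(165)=172389800255, p(166)=189334822579, p(167)=207890420102, p(168)=228204732751, p(169)=250438925115, p(170)=274768617130, p(171)=301384802048, p(172)=330495499613, p(173)=362326859895, p(174)=397125074750, p(175)=435157697830, p(176)=476715857290, p(177)=522115831195, p(178)=571701605655, p(179)=625846753120, p(180)=684957390936, p(181)=749474411781, p(182)=819876908323, p(183)=896684817527, p(184)=980462880430.
Final step: p(185) = p(184) + p(183) - p(180) - p(178) + p(173) + p(170) - p(163) - p(159) + p(150) + p(145) - p(134) - p(128) + p(115) + p(108) - p(93) - p(85) + p(68) + p(59) - p(40) - p(30) + p(9)
= 980462880430 + 896684817527 - 684957390936 - 571701605655 + 362326859895 + 274768617130 - 142798995930 - 97662728555 + 40853235313 + 24908858009 - 8149040695 - 4351078600 + 1064144451 + 483502844 - 82010177 - 30167357 + 3087735 + 831820 - 37338 - 5604 + 30
= 1071823774337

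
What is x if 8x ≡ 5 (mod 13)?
x ≡ 12 (mod 13)

gcd(8, 13) = 1, which divides 5, so solutions exist.
Find 8^(-1) mod 13 by the extended Euclidean algorithm:
13 = 1 × 8 + 5  ⟹  5 = (1)·13 + (-1)·8
8 = 1 × 5 + 3  ⟹  3 = (-1)·13 + (2)·8
5 = 1 × 3 + 2  ⟹  2 = (2)·13 + (-3)·8
3 = 1 × 2 + 1  ⟹  1 = (-3)·13 + (5)·8
So (5)·8 ≡ 1 (mod 13), i.e. 8^(-1) ≡ 5 (mod 13).
x ≡ 5 × 5 = 25 ≡ 12 (mod 13).
Check: 8 × 12 = 96 ≡ 5 (mod 13).
Unique solution: x ≡ 12 (mod 13)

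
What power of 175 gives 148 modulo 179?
31

Baby-step giant-step with step n = ⌈√179⌉ = 14.
Baby steps 175^j mod 179 (j:value) for j=0..13: 0:1, 1:175, 2:16, 3:115, 4:77, 5:50, 6:158, 7:84, 8:22, 9:91, 10:173, 11:24, 12:83, 13:26.
Giant-step multiplier: 175^(-14) ≡ 175^(178-14) = 175^164 ≡ 74 (mod 179).
Giant steps γ_i = 148·74^i mod 179: γ_0=148, γ_1=33, γ_2=115 (in table at j=3).
x = i·n + j = 2·14 + 3 = 31.
Check: 175^31 ≡ 148 (mod 179).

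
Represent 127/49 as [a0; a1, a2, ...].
[2; 1, 1, 2, 4, 2]

Euclidean algorithm steps:
127 = 2 × 49 + 29
49 = 1 × 29 + 20
29 = 1 × 20 + 9
20 = 2 × 9 + 2
9 = 4 × 2 + 1
2 = 2 × 1 + 0
Continued fraction: [2; 1, 1, 2, 4, 2]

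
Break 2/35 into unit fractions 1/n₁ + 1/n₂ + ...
1/18 + 1/630

Greedy algorithm:
2/35: ceiling(35/2) = 18, use 1/18
1/630: ceiling(630/1) = 630, use 1/630
Result: 2/35 = 1/18 + 1/630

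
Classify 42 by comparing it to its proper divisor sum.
abundant

Proper divisors of 42: sum = 1 + 2 + 3 + 6 + 7 + 14 + 21 = 54
Since 54 > 42, 42 is abundant.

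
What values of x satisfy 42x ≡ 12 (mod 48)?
x ≡ 6 (mod 8)

gcd(42, 48) = 6, which divides 12, so solutions exist.
Divide through by 6: 7x ≡ 2 (mod 8).
Find 7^(-1) mod 8 by the extended Euclidean algorithm:
8 = 1 × 7 + 1  ⟹  1 = (1)·8 + (-1)·7
So (-1)·7 ≡ 1 (mod 8), i.e. 7^(-1) ≡ -1 ≡ 7 (mod 8).
x ≡ 7 × 2 = 14 ≡ 6 (mod 8).
Check: 42 × 6 = 252 ≡ 12 (mod 48).
x ≡ 6 (mod 8), giving 6 solutions mod 48.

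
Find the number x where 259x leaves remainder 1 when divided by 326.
253

gcd(259, 326) = 1, so the inverse exists.
Extended Euclidean algorithm on (326, 259):
326 = 1 × 259 + 67  ⟹  67 = (1)·326 + (-1)·259
259 = 3 × 67 + 58  ⟹  58 = (-3)·326 + (4)·259
67 = 1 × 58 + 9  ⟹  9 = (4)·326 + (-5)·259
58 = 6 × 9 + 4  ⟹  4 = (-27)·326 + (34)·259
9 = 2 × 4 + 1  ⟹  1 = (58)·326 + (-73)·259
So (-73)·259 ≡ 1 (mod 326), i.e. 259^(-1) ≡ -73 ≡ 253 (mod 326).
Check: 259 × 253 = 65527 ≡ 1 (mod 326)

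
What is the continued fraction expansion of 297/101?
[2; 1, 15, 1, 5]

Euclidean algorithm steps:
297 = 2 × 101 + 95
101 = 1 × 95 + 6
95 = 15 × 6 + 5
6 = 1 × 5 + 1
5 = 5 × 1 + 0
Continued fraction: [2; 1, 15, 1, 5]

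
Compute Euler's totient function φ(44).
20

44 = 2^2 × 11
φ(n) = n × ∏(1 - 1/p) for each prime p dividing n
φ(44) = 44 × (1 - 1/2) × (1 - 1/11) = 20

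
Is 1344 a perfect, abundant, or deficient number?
abundant

Proper divisors of 1344: sum = 1 + 2 + 3 + 4 + 6 + 7 + 8 + 12 + ... + 224 + 336 + 448 + 672 (27 divisors) = 2720
Since 2720 > 1344, 1344 is abundant.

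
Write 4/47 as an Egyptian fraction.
1/12 + 1/564

Greedy algorithm:
4/47: ceiling(47/4) = 12, use 1/12
1/564: ceiling(564/1) = 564, use 1/564
Result: 4/47 = 1/12 + 1/564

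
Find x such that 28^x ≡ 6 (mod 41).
11

Baby-step giant-step with step n = ⌈√41⌉ = 7.
Baby steps 28^j mod 41 (j:value) for j=0..6: 0:1, 1:28, 2:5, 3:17, 4:25, 5:3, 6:2.
Giant-step multiplier: 28^(-7) ≡ 28^(40-7) = 28^33 ≡ 11 (mod 41).
Giant steps γ_i = 6·11^i mod 41: γ_0=6, γ_1=25 (in table at j=4).
x = i·n + j = 1·7 + 4 = 11.
Check: 28^11 ≡ 6 (mod 41).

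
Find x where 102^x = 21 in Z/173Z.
54

Baby-step giant-step with step n = ⌈√173⌉ = 14.
Baby steps 102^j mod 173 (j:value) for j=0..13: 0:1, 1:102, 2:24, 3:26, 4:57, 5:105, 6:157, 7:98, 8:135, 9:103, 10:126, 11:50, 12:83, 13:162.
Giant-step multiplier: 102^(-14) ≡ 102^(172-14) = 102^158 ≡ 35 (mod 173).
Giant steps γ_i = 21·35^i mod 173: γ_0=21, γ_1=43, γ_2=121, γ_3=83 (in table at j=12).
x = i·n + j = 3·14 + 12 = 54.
Check: 102^54 ≡ 21 (mod 173).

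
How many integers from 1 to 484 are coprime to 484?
220

484 = 2^2 × 11^2
φ(n) = n × ∏(1 - 1/p) for each prime p dividing n
φ(484) = 484 × (1 - 1/2) × (1 - 1/11) = 220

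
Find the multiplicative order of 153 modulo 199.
198

199 is prime, so ord(153) divides φ(199) = 198.
Divisors of 198: 1, 2, 3, 6, 9, 11, 18, 22, 33, 66, 99, 198.
Repeated squaring: 153^1 ≡ 153, 153^2 ≡ 126, 153^4 ≡ 155, 153^8 ≡ 145, 153^16 ≡ 130, 153^32 ≡ 184, 153^64 ≡ 26, 153^128 ≡ 79 (mod 199).
Test 153^d mod 199 for each divisor d in increasing order:
153^1 ≡ 153
153^2 ≡ 126
153^3 = 153^2·153^1 ≡ 174
153^6 = 153^4·153^2 ≡ 28
153^9 = 153^8·153^1 ≡ 96
153^11 = 153^8·153^2·153^1 ≡ 156
153^18 = 153^16·153^2 ≡ 62
153^22 = 153^16·153^4·153^2 ≡ 58
153^33 = 153^32·153^1 ≡ 93
153^66 = 153^64·153^2 ≡ 92
153^99 = 153^64·153^32·153^2·153^1 ≡ 198
153^198 = 153^128·153^64·153^4·153^2 ≡ 1  ← first divisor giving 1
The order is 198.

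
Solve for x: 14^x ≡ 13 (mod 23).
8

Baby-step giant-step with step n = ⌈√23⌉ = 5.
Baby steps 14^j mod 23 (j:value) for j=0..4: 0:1, 1:14, 2:12, 3:7, 4:6.
Giant-step multiplier: 14^(-5) ≡ 14^(22-5) = 14^17 ≡ 20 (mod 23).
Giant steps γ_i = 13·20^i mod 23: γ_0=13, γ_1=7 (in table at j=3).
x = i·n + j = 1·5 + 3 = 8.
Check: 14^8 ≡ 13 (mod 23).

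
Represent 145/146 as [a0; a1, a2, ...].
[0; 1, 145]

Euclidean algorithm steps:
145 = 0 × 146 + 145
146 = 1 × 145 + 1
145 = 145 × 1 + 0
Continued fraction: [0; 1, 145]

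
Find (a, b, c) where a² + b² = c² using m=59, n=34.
(2325, 4012, 4637)

Euclid's formula: a = m² - n², b = 2mn, c = m² + n²
m = 59, n = 34
a = 59² - 34² = 3481 - 1156 = 2325
b = 2 × 59 × 34 = 4012
c = 59² + 34² = 3481 + 1156 = 4637
Verification: 2325² + 4012² = 5405625 + 16096144 = 21501769 = 4637² ✓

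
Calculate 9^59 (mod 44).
5

Repeated squaring. Binary of 59 = 111011.
9^1 ≡ 9 (mod 44); 9^2 ≡ 37 (mod 44); 9^4 ≡ 5 (mod 44); 9^8 ≡ 25 (mod 44); 9^16 ≡ 9 (mod 44); 9^32 ≡ 37 (mod 44)
9^59 = 9^1 × 9^2 × 9^8 × 9^16 × 9^32 ≡ 5 (mod 44)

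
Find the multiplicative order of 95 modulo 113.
8

113 is prime, so ord(95) divides φ(113) = 112.
Divisors of 112: 1, 2, 4, 7, 8, 14, 16, 28, 56, 112.
Repeated squaring: 95^1 ≡ 95, 95^2 ≡ 98, 95^4 ≡ 112, 95^8 ≡ 1, 95^16 ≡ 1, 95^32 ≡ 1, 95^64 ≡ 1 (mod 113).
Test 95^d mod 113 for each divisor d in increasing order:
95^1 ≡ 95
95^2 ≡ 98
95^4 ≡ 112
95^7 = 95^4·95^2·95^1 ≡ 69
95^8 ≡ 1  ← first divisor giving 1
The order is 8.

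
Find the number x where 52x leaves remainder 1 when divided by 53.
52

gcd(52, 53) = 1, so the inverse exists.
Extended Euclidean algorithm on (53, 52):
53 = 1 × 52 + 1  ⟹  1 = (1)·53 + (-1)·52
So (-1)·52 ≡ 1 (mod 53), i.e. 52^(-1) ≡ -1 ≡ 52 (mod 53).
Check: 52 × 52 = 2704 ≡ 1 (mod 53)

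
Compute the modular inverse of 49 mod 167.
75

gcd(49, 167) = 1, so the inverse exists.
Extended Euclidean algorithm on (167, 49):
167 = 3 × 49 + 20  ⟹  20 = (1)·167 + (-3)·49
49 = 2 × 20 + 9  ⟹  9 = (-2)·167 + (7)·49
20 = 2 × 9 + 2  ⟹  2 = (5)·167 + (-17)·49
9 = 4 × 2 + 1  ⟹  1 = (-22)·167 + (75)·49
So (75)·49 ≡ 1 (mod 167), i.e. 49^(-1) ≡ 75 (mod 167).
Check: 49 × 75 = 3675 ≡ 1 (mod 167)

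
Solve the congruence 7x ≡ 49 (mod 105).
x ≡ 7 (mod 15)

gcd(7, 105) = 7, which divides 49, so solutions exist.
Divide through by 7: x ≡ 7 (mod 15).
The coefficient of x is now 1, so x ≡ 7 (mod 15).
Check: 7 × 7 = 49 ≡ 49 (mod 105).
x ≡ 7 (mod 15), giving 7 solutions mod 105.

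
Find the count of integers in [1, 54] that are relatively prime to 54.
18

54 = 2 × 3^3
φ(n) = n × ∏(1 - 1/p) for each prime p dividing n
φ(54) = 54 × (1 - 1/2) × (1 - 1/3) = 18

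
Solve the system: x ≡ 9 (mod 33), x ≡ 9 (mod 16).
9

Using Chinese Remainder Theorem:
M = 33 × 16 = 528
M1 = 16, M2 = 33
y1 = 16^(-1) mod 33 = 31
y2 = 33^(-1) mod 16 = 1
x = (9×16×31 + 9×33×1) mod 528 = 9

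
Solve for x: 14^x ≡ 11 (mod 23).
13

Baby-step giant-step with step n = ⌈√23⌉ = 5.
Baby steps 14^j mod 23 (j:value) for j=0..4: 0:1, 1:14, 2:12, 3:7, 4:6.
Giant-step multiplier: 14^(-5) ≡ 14^(22-5) = 14^17 ≡ 20 (mod 23).
Giant steps γ_i = 11·20^i mod 23: γ_0=11, γ_1=13, γ_2=7 (in table at j=3).
x = i·n + j = 2·5 + 3 = 13.
Check: 14^13 ≡ 11 (mod 23).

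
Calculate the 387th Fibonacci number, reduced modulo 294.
44

Matrix identity: Q^n = [[F_(n+1), F_n], [F_n, F_(n-1)]] with Q = [[1,1],[1,0]].
n = 387 = 110000011₂. Square-and-multiply, entries mod 294:
Q^1 = [[1,1],[1,0]]
Q^3 = (Q^1)²·Q = [[3,2],[2,1]]
Q^6 = (Q^3)² = [[13,8],[8,5]]
Q^12 = (Q^6)² = [[233,144],[144,89]]
Q^24 = (Q^12)² = [[55,210],[210,139]]
Q^48 = (Q^24)² = [[85,168],[168,211]]
Q^96 = (Q^48)² = [[169,42],[42,127]]
Q^193 = (Q^96)²·Q = [[127,43],[43,84]]
Q^387 = (Q^193)²·Q = [[3,44],[44,253]]
F_387 mod 294 = Q^387[0][1] = 44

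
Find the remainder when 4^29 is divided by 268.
240

Repeated squaring. Binary of 29 = 11101.
4^1 ≡ 4 (mod 268); 4^2 ≡ 16 (mod 268); 4^4 ≡ 256 (mod 268); 4^8 ≡ 144 (mod 268); 4^16 ≡ 100 (mod 268)
4^29 = 4^1 × 4^4 × 4^8 × 4^16 ≡ 240 (mod 268)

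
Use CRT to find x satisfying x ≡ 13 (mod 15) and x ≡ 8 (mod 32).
328

Using Chinese Remainder Theorem:
M = 15 × 32 = 480
M1 = 32, M2 = 15
y1 = 32^(-1) mod 15 = 8
y2 = 15^(-1) mod 32 = 15
x = (13×32×8 + 8×15×15) mod 480 = 328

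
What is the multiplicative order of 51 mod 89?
88

89 is prime, so ord(51) divides φ(89) = 88.
Divisors of 88: 1, 2, 4, 8, 11, 22, 44, 88.
Repeated squaring: 51^1 ≡ 51, 51^2 ≡ 20, 51^4 ≡ 44, 51^8 ≡ 67, 51^16 ≡ 39, 51^32 ≡ 8, 51^64 ≡ 64 (mod 89).
Test 51^d mod 89 for each divisor d in increasing order:
51^1 ≡ 51
51^2 ≡ 20
51^4 ≡ 44
51^8 ≡ 67
51^11 = 51^8·51^2·51^1 ≡ 77
51^22 = 51^16·51^4·51^2 ≡ 55
51^44 = 51^32·51^8·51^4 ≡ 88
51^88 = 51^64·51^16·51^8 ≡ 1  ← first divisor giving 1
The order is 88.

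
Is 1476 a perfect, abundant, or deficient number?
abundant

Proper divisors of 1476: sum = 1 + 2 + 3 + 4 + 6 + 9 + 12 + 18 + ... + 246 + 369 + 492 + 738 (17 divisors) = 2346
Since 2346 > 1476, 1476 is abundant.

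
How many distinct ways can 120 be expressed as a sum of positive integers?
1844349560

p(n) counts ways to write n as a sum of positive integers (order ignored).
Euler's pentagonal recurrence: p(k) = p(k-1) + p(k-2) - p(k-5) - p(k-7) + p(k-12) + p(k-15) - ... (offsets j(3j∓1)/2, signs ++--, p(0)=1, p(<0)=0).
DP table for k = 0..119: p(0)=1, p(1)=1, p(2)=2, p(3)=3, p(4)=5, p(5)=7, p(6)=11, p(7)=15, p(8)=22, p(9)=30, p(10)=42, p(11)=56, p(12)=77, p(13)=101, p(14)=135, p(15)=176, p(16)=231, p(17)=297, p(18)=385, p(19)=490, p(20)=627, p(21)=792, p(22)=1002, p(23)=1255, p(24)=1575, p(25)=1958, p(26)=2436, p(27)=3010, p(28)=3718, p(29)=4565, p(30)=5604, p(31)=6842, p(32)=8349, p(33)=10143, p(34)=12310, p(35)=14883, p(36)=17977, p(37)=21637, p(38)=26015, p(39)=31185, p(40)=37338, p(41)=44583, p(42)=53174, p(43)=63261, p(44)=75175, p(45)=89134, p(46)=105558, p(47)=124754, p(48)=147273, p(49)=173525, p(50)=204226, p(51)=239943, p(52)=281589, p(53)=329931, p(54)=386155, p(55)=451276, p(56)=526823, p(57)=614154, p(58)=715220, p(59)=831820, p(60)=966467, p(61)=1121505, p(62)=1300156, p(63)=1505499, p(64)=1741630, p(65)=2012558, p(66)=2323520, p(67)=2679689, p(68)=3087735, p(69)=3554345, p(70)=4087968, p(71)=4697205, p(72)=5392783, p(73)=6185689, p(74)=7089500, p(75)=8118264, p(76)=9289091, p(77)=10619863, p(78)=12132164, p(79)=13848650, p(80)=15796476, p(81)=18004327, p(82)=20506255, p(83)=23338469, p(84)=26543660, p(85)=30167357, p(86)=34262962, p(87)=38887673, p(88)=44108109, p(89)=49995925, p(90)=56634173, p(91)=64112359, p(92)=72533807, p(93)=82010177, p(94)=92669720, p(95)=104651419, p(96)=118114304, p(97)=133230930, p(98)=150198136, p(99)=169229875, p(100)=190569292, p(101)=214481126, p(102)=241265379, p(103)=271248950, p(104)=304801365, p(105)=342325709, p(106)=384276336, p(107)=431149389, p(108)=483502844, p(109)=541946240, p(110)=607163746, p(111)=679903203, p(112)=761002156, p(113)=851376628, p(114)=952050665, p(115)=1064144451, p(116)=1188908248, p(117)=1327710076, p(118)=1482074143, p(119)=1653668665.
Final step: p(120) = p(119) + p(118) - p(115) - p(113) + p(108) + p(105) - p(98) - p(94) + p(85) + p(80) - p(69) - p(63) + p(50) + p(43) - p(28) - p(20) + p(3)
= 1653668665 + 1482074143 - 1064144451 - 851376628 + 483502844 + 342325709 - 150198136 - 92669720 + 30167357 + 15796476 - 3554345 - 1505499 + 204226 + 63261 - 3718 - 627 + 3
= 1844349560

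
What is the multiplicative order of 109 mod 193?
6

193 is prime, so ord(109) divides φ(193) = 192.
Divisors of 192: 1, 2, 3, 4, 6, 8, 12, 16, 24, 32, 48, 64, 96, 192.
Repeated squaring: 109^1 ≡ 109, 109^2 ≡ 108, 109^4 ≡ 84, 109^8 ≡ 108, 109^16 ≡ 84, 109^32 ≡ 108, 109^64 ≡ 84, 109^128 ≡ 108 (mod 193).
Test 109^d mod 193 for each divisor d in increasing order:
109^1 ≡ 109
109^2 ≡ 108
109^3 = 109^2·109^1 ≡ 192
109^4 ≡ 84
109^6 = 109^4·109^2 ≡ 1  ← first divisor giving 1
The order is 6.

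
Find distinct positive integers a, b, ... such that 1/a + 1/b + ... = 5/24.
1/5 + 1/120

Greedy algorithm:
5/24: ceiling(24/5) = 5, use 1/5
1/120: ceiling(120/1) = 120, use 1/120
Result: 5/24 = 1/5 + 1/120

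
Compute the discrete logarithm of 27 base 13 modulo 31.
3

Baby-step giant-step with step n = ⌈√31⌉ = 6.
Baby steps 13^j mod 31 (j:value) for j=0..5: 0:1, 1:13, 2:14, 3:27, 4:10, 5:6.
h = 27 is already in the table at j=3, so x = 3.
Check: 13^3 ≡ 27 (mod 31).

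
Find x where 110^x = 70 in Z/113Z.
47

Baby-step giant-step with step n = ⌈√113⌉ = 11.
Baby steps 110^j mod 113 (j:value) for j=0..10: 0:1, 1:110, 2:9, 3:86, 4:81, 5:96, 6:51, 7:73, 8:7, 9:92, 10:63.
Giant-step multiplier: 110^(-11) ≡ 110^(112-11) = 110^101 ≡ 55 (mod 113).
Giant steps γ_i = 70·55^i mod 113: γ_0=70, γ_1=8, γ_2=101, γ_3=18, γ_4=86 (in table at j=3).
x = i·n + j = 4·11 + 3 = 47.
Check: 110^47 ≡ 70 (mod 113).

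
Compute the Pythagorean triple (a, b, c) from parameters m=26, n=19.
(315, 988, 1037)

Euclid's formula: a = m² - n², b = 2mn, c = m² + n²
m = 26, n = 19
a = 26² - 19² = 676 - 361 = 315
b = 2 × 26 × 19 = 988
c = 26² + 19² = 676 + 361 = 1037
Verification: 315² + 988² = 99225 + 976144 = 1075369 = 1037² ✓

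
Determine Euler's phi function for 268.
132

268 = 2^2 × 67
φ(n) = n × ∏(1 - 1/p) for each prime p dividing n
φ(268) = 268 × (1 - 1/2) × (1 - 1/67) = 132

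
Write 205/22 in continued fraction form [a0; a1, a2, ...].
[9; 3, 7]

Euclidean algorithm steps:
205 = 9 × 22 + 7
22 = 3 × 7 + 1
7 = 7 × 1 + 0
Continued fraction: [9; 3, 7]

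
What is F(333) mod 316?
202

Matrix identity: Q^n = [[F_(n+1), F_n], [F_n, F_(n-1)]] with Q = [[1,1],[1,0]].
n = 333 = 101001101₂. Square-and-multiply, entries mod 316:
Q^1 = [[1,1],[1,0]]
Q^2 = (Q^1)² = [[2,1],[1,1]]
Q^5 = (Q^2)²·Q = [[8,5],[5,3]]
Q^10 = (Q^5)² = [[89,55],[55,34]]
Q^20 = (Q^10)² = [[202,129],[129,73]]
Q^41 = (Q^20)²·Q = [[16,249],[249,83]]
Q^83 = (Q^41)²·Q = [[8,5],[5,3]]
Q^166 = (Q^83)² = [[89,55],[55,34]]
Q^333 = (Q^166)²·Q = [[15,202],[202,129]]
F_333 mod 316 = Q^333[0][1] = 202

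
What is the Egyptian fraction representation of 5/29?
1/6 + 1/174

Greedy algorithm:
5/29: ceiling(29/5) = 6, use 1/6
1/174: ceiling(174/1) = 174, use 1/174
Result: 5/29 = 1/6 + 1/174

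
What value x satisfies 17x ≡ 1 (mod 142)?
117

gcd(17, 142) = 1, so the inverse exists.
Extended Euclidean algorithm on (142, 17):
142 = 8 × 17 + 6  ⟹  6 = (1)·142 + (-8)·17
17 = 2 × 6 + 5  ⟹  5 = (-2)·142 + (17)·17
6 = 1 × 5 + 1  ⟹  1 = (3)·142 + (-25)·17
So (-25)·17 ≡ 1 (mod 142), i.e. 17^(-1) ≡ -25 ≡ 117 (mod 142).
Check: 17 × 117 = 1989 ≡ 1 (mod 142)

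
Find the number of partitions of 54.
386155

p(n) counts ways to write n as a sum of positive integers (order ignored).
Euler's pentagonal recurrence: p(k) = p(k-1) + p(k-2) - p(k-5) - p(k-7) + p(k-12) + p(k-15) - ... (offsets j(3j∓1)/2, signs ++--, p(0)=1, p(<0)=0).
DP table for k = 0..53: p(0)=1, p(1)=1, p(2)=2, p(3)=3, p(4)=5, p(5)=7, p(6)=11, p(7)=15, p(8)=22, p(9)=30, p(10)=42, p(11)=56, p(12)=77, p(13)=101, p(14)=135, p(15)=176, p(16)=231, p(17)=297, p(18)=385, p(19)=490, p(20)=627, p(21)=792, p(22)=1002, p(23)=1255, p(24)=1575, p(25)=1958, p(26)=2436, p(27)=3010, p(28)=3718, p(29)=4565, p(30)=5604, p(31)=6842, p(32)=8349, p(33)=10143, p(34)=12310, p(35)=14883, p(36)=17977, p(37)=21637, p(38)=26015, p(39)=31185, p(40)=37338, p(41)=44583, p(42)=53174, p(43)=63261, p(44)=75175, p(45)=89134, p(46)=105558, p(47)=124754, p(48)=147273, p(49)=173525, p(50)=204226, p(51)=239943, p(52)=281589, p(53)=329931.
Final step: p(54) = p(53) + p(52) - p(49) - p(47) + p(42) + p(39) - p(32) - p(28) + p(19) + p(14) - p(3)
= 329931 + 281589 - 173525 - 124754 + 53174 + 31185 - 8349 - 3718 + 490 + 135 - 3
= 386155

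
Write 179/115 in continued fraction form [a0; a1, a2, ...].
[1; 1, 1, 3, 1, 12]

Euclidean algorithm steps:
179 = 1 × 115 + 64
115 = 1 × 64 + 51
64 = 1 × 51 + 13
51 = 3 × 13 + 12
13 = 1 × 12 + 1
12 = 12 × 1 + 0
Continued fraction: [1; 1, 1, 3, 1, 12]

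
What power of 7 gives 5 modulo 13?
3

Baby-step giant-step with step n = ⌈√13⌉ = 4.
Baby steps 7^j mod 13 (j:value) for j=0..3: 0:1, 1:7, 2:10, 3:5.
h = 5 is already in the table at j=3, so x = 3.
Check: 7^3 ≡ 5 (mod 13).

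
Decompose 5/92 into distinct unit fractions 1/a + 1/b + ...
1/19 + 1/583 + 1/1019084

Greedy algorithm:
5/92: ceiling(92/5) = 19, use 1/19
3/1748: ceiling(1748/3) = 583, use 1/583
1/1019084: ceiling(1019084/1) = 1019084, use 1/1019084
Result: 5/92 = 1/19 + 1/583 + 1/1019084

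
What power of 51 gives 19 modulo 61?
22

Baby-step giant-step with step n = ⌈√61⌉ = 8.
Baby steps 51^j mod 61 (j:value) for j=0..7: 0:1, 1:51, 2:39, 3:37, 4:57, 5:40, 6:27, 7:35.
Giant-step multiplier: 51^(-8) ≡ 51^(60-8) = 51^52 ≡ 42 (mod 61).
Giant steps γ_i = 19·42^i mod 61: γ_0=19, γ_1=5, γ_2=27 (in table at j=6).
x = i·n + j = 2·8 + 6 = 22.
Check: 51^22 ≡ 19 (mod 61).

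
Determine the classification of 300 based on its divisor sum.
abundant

Proper divisors of 300: sum = 1 + 2 + 3 + 4 + 5 + 6 + 10 + 12 + ... + 60 + 75 + 100 + 150 (17 divisors) = 568
Since 568 > 300, 300 is abundant.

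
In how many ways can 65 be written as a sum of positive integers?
2012558

p(n) counts ways to write n as a sum of positive integers (order ignored).
Euler's pentagonal recurrence: p(k) = p(k-1) + p(k-2) - p(k-5) - p(k-7) + p(k-12) + p(k-15) - ... (offsets j(3j∓1)/2, signs ++--, p(0)=1, p(<0)=0).
DP table for k = 0..64: p(0)=1, p(1)=1, p(2)=2, p(3)=3, p(4)=5, p(5)=7, p(6)=11, p(7)=15, p(8)=22, p(9)=30, p(10)=42, p(11)=56, p(12)=77, p(13)=101, p(14)=135, p(15)=176, p(16)=231, p(17)=297, p(18)=385, p(19)=490, p(20)=627, p(21)=792, p(22)=1002, p(23)=1255, p(24)=1575, p(25)=1958, p(26)=2436, p(27)=3010, p(28)=3718, p(29)=4565, p(30)=5604, p(31)=6842, p(32)=8349, p(33)=10143, p(34)=12310, p(35)=14883, p(36)=17977, p(37)=21637, p(38)=26015, p(39)=31185, p(40)=37338, p(41)=44583, p(42)=53174, p(43)=63261, p(44)=75175, p(45)=89134, p(46)=105558, p(47)=124754, p(48)=147273, p(49)=173525, p(50)=204226, p(51)=239943, p(52)=281589, p(53)=329931, p(54)=386155, p(55)=451276, p(56)=526823, p(57)=614154, p(58)=715220, p(59)=831820, p(60)=966467, p(61)=1121505, p(62)=1300156, p(63)=1505499, p(64)=1741630.
Final step: p(65) = p(64) + p(63) - p(60) - p(58) + p(53) + p(50) - p(43) - p(39) + p(30) + p(25) - p(14) - p(8)
= 1741630 + 1505499 - 966467 - 715220 + 329931 + 204226 - 63261 - 31185 + 5604 + 1958 - 135 - 22
= 2012558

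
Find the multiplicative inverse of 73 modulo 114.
25

gcd(73, 114) = 1, so the inverse exists.
Extended Euclidean algorithm on (114, 73):
114 = 1 × 73 + 41  ⟹  41 = (1)·114 + (-1)·73
73 = 1 × 41 + 32  ⟹  32 = (-1)·114 + (2)·73
41 = 1 × 32 + 9  ⟹  9 = (2)·114 + (-3)·73
32 = 3 × 9 + 5  ⟹  5 = (-7)·114 + (11)·73
9 = 1 × 5 + 4  ⟹  4 = (9)·114 + (-14)·73
5 = 1 × 4 + 1  ⟹  1 = (-16)·114 + (25)·73
So (25)·73 ≡ 1 (mod 114), i.e. 73^(-1) ≡ 25 (mod 114).
Check: 73 × 25 = 1825 ≡ 1 (mod 114)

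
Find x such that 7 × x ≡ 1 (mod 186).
133

gcd(7, 186) = 1, so the inverse exists.
Extended Euclidean algorithm on (186, 7):
186 = 26 × 7 + 4  ⟹  4 = (1)·186 + (-26)·7
7 = 1 × 4 + 3  ⟹  3 = (-1)·186 + (27)·7
4 = 1 × 3 + 1  ⟹  1 = (2)·186 + (-53)·7
So (-53)·7 ≡ 1 (mod 186), i.e. 7^(-1) ≡ -53 ≡ 133 (mod 186).
Check: 7 × 133 = 931 ≡ 1 (mod 186)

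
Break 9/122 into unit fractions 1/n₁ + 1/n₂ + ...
1/14 + 1/427

Greedy algorithm:
9/122: ceiling(122/9) = 14, use 1/14
1/427: ceiling(427/1) = 427, use 1/427
Result: 9/122 = 1/14 + 1/427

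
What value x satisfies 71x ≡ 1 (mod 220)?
31

gcd(71, 220) = 1, so the inverse exists.
Extended Euclidean algorithm on (220, 71):
220 = 3 × 71 + 7  ⟹  7 = (1)·220 + (-3)·71
71 = 10 × 7 + 1  ⟹  1 = (-10)·220 + (31)·71
So (31)·71 ≡ 1 (mod 220), i.e. 71^(-1) ≡ 31 (mod 220).
Check: 71 × 31 = 2201 ≡ 1 (mod 220)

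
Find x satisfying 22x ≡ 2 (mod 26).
x ≡ 6 (mod 13)

gcd(22, 26) = 2, which divides 2, so solutions exist.
Divide through by 2: 11x ≡ 1 (mod 13).
Find 11^(-1) mod 13 by the extended Euclidean algorithm:
13 = 1 × 11 + 2  ⟹  2 = (1)·13 + (-1)·11
11 = 5 × 2 + 1  ⟹  1 = (-5)·13 + (6)·11
So (6)·11 ≡ 1 (mod 13), i.e. 11^(-1) ≡ 6 (mod 13).
x ≡ 6 × 1 = 6 ≡ 6 (mod 13).
Check: 22 × 6 = 132 ≡ 2 (mod 26).
x ≡ 6 (mod 13), giving 2 solutions mod 26.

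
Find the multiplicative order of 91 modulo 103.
51

103 is prime, so ord(91) divides φ(103) = 102.
Divisors of 102: 1, 2, 3, 6, 17, 34, 51, 102.
Repeated squaring: 91^1 ≡ 91, 91^2 ≡ 41, 91^4 ≡ 33, 91^8 ≡ 59, 91^16 ≡ 82, 91^32 ≡ 29, 91^64 ≡ 17 (mod 103).
Test 91^d mod 103 for each divisor d in increasing order:
91^1 ≡ 91
91^2 ≡ 41
91^3 = 91^2·91^1 ≡ 23
91^6 = 91^4·91^2 ≡ 14
91^17 = 91^16·91^1 ≡ 46
91^34 = 91^32·91^2 ≡ 56
91^51 = 91^32·91^16·91^2·91^1 ≡ 1  ← first divisor giving 1
The order is 51.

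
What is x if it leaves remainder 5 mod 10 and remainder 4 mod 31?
35

Using Chinese Remainder Theorem:
M = 10 × 31 = 310
M1 = 31, M2 = 10
y1 = 31^(-1) mod 10 = 1
y2 = 10^(-1) mod 31 = 28
x = (5×31×1 + 4×10×28) mod 310 = 35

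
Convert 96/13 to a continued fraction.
[7; 2, 1, 1, 2]

Euclidean algorithm steps:
96 = 7 × 13 + 5
13 = 2 × 5 + 3
5 = 1 × 3 + 2
3 = 1 × 2 + 1
2 = 2 × 1 + 0
Continued fraction: [7; 2, 1, 1, 2]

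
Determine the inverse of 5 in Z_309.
62

gcd(5, 309) = 1, so the inverse exists.
Extended Euclidean algorithm on (309, 5):
309 = 61 × 5 + 4  ⟹  4 = (1)·309 + (-61)·5
5 = 1 × 4 + 1  ⟹  1 = (-1)·309 + (62)·5
So (62)·5 ≡ 1 (mod 309), i.e. 5^(-1) ≡ 62 (mod 309).
Check: 5 × 62 = 310 ≡ 1 (mod 309)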